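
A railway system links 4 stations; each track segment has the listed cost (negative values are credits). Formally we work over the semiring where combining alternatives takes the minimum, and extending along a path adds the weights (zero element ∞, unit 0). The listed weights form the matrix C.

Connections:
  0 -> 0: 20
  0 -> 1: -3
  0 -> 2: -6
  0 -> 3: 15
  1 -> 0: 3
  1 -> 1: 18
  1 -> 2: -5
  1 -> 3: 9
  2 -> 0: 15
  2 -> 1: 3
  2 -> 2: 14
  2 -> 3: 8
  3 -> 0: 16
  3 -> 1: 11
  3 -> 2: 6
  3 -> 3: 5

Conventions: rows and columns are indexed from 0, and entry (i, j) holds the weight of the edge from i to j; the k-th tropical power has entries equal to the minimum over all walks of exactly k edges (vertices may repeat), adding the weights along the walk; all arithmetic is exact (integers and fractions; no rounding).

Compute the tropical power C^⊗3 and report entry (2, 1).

C^⊗2:
  [0, -3, -8, 2]
  [10, -2, -3, 3]
  [6, 12, -2, 12]
  [14, 9, 6, 10]
C^⊗3:
  [0, -5, -8, 0]
  [1, 0, -7, 5]
  [13, 1, 0, 6]
  [12, 9, 4, 14]
Key observation: the optimum is the walk 2->1->2->1, with weight 3 + (-5) + 3 = 1.
Optimal value attained by: walk 2->1->2->1.
Answer: (C^⊗3)[2][1] = 1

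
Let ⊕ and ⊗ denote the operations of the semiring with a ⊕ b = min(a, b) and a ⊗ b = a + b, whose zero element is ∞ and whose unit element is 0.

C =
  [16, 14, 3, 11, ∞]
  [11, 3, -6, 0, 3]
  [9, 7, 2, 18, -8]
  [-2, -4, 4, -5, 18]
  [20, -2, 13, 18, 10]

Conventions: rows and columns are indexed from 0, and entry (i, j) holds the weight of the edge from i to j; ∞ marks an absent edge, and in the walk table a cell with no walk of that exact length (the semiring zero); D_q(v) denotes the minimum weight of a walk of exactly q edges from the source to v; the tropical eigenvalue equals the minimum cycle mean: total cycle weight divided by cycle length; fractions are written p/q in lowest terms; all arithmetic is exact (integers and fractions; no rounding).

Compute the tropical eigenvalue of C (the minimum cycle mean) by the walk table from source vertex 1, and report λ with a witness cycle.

q=0: [∞, 0, ∞, ∞, ∞]
q=1: [11, 3, -6, 0, 3]
q=2: [-2, -4, -4, -5, -14]
q=3: [-7, -16, -10, -10, -12]
q=4: [-12, -14, -22, -16, -18]
q=5: [-18, -20, -20, -21, -30]
Optimal cycle mean attained by: cycle 1->2->4->1, total (-6) + (-8) + (-2), length 3.
Answer: λ = -16/3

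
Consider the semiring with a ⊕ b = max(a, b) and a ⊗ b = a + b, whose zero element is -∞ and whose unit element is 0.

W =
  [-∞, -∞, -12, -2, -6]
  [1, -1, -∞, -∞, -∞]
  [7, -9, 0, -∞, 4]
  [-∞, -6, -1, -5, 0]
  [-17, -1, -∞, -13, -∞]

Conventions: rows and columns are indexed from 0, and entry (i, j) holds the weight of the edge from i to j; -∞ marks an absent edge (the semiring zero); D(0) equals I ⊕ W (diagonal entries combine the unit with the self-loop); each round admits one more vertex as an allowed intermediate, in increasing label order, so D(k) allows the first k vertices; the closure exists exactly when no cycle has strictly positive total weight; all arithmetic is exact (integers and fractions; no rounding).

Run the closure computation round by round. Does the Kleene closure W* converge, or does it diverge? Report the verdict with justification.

D(0):
  [0, -∞, -12, -2, -6]
  [1, 0, -∞, -∞, -∞]
  [7, -9, 0, -∞, 4]
  [-∞, -6, -1, 0, 0]
  [-17, -1, -∞, -13, 0]
D(1):
  [0, -∞, -12, -2, -6]
  [1, 0, -11, -1, -5]
  [7, -9, 0, 5, 4]
  [-∞, -6, -1, 0, 0]
  [-17, -1, -29, -13, 0]
D(2):
  [0, -∞, -12, -2, -6]
  [1, 0, -11, -1, -5]
  [7, -9, 0, 5, 4]
  [-5, -6, -1, 0, 0]
  [0, -1, -12, -2, 0]
Detection: at round 3, diagonal entry (3, 3) turns strictly positive.
Key observation: the cycle 3->2->0->3 has total weight (-1) + 7 + (-2), which is strictly positive.
Answer: DIVERGES — positive cycle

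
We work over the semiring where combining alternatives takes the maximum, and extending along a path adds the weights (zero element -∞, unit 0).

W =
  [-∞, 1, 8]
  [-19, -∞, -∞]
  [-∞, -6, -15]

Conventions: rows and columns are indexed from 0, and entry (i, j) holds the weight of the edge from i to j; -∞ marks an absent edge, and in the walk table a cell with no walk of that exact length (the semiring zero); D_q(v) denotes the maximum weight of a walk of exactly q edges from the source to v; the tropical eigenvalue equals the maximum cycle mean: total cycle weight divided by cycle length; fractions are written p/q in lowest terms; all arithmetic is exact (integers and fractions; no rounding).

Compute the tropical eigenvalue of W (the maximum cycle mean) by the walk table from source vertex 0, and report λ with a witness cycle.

q=0: [0, -∞, -∞]
q=1: [-∞, 1, 8]
q=2: [-18, 2, -7]
q=3: [-17, -13, -10]
Optimal cycle mean attained by: cycle 0->2->1->0, total 8 + (-6) + (-19), length 3.
Answer: λ = -17/3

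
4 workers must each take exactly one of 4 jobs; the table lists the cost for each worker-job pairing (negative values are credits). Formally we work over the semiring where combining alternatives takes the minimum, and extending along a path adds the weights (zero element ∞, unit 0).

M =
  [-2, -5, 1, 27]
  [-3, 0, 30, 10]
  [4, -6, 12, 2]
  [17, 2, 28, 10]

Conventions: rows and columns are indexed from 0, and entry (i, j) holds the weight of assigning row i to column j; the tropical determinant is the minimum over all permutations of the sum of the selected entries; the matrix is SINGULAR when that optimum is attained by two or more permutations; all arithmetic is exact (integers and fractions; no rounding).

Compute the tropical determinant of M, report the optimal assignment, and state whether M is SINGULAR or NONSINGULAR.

σ = (0, 1, 2, 3): (-2) + 0 + 12 + 10 = 20
σ = (0, 1, 3, 2): (-2) + 0 + 2 + 28 = 28
σ = (0, 2, 1, 3): (-2) + 30 + (-6) + 10 = 32
σ = (0, 2, 3, 1): (-2) + 30 + 2 + 2 = 32
σ = (0, 3, 1, 2): (-2) + 10 + (-6) + 28 = 30
σ = (0, 3, 2, 1): (-2) + 10 + 12 + 2 = 22
σ = (1, 0, 2, 3): (-5) + (-3) + 12 + 10 = 14
σ = (1, 0, 3, 2): (-5) + (-3) + 2 + 28 = 22
σ = (1, 2, 0, 3): (-5) + 30 + 4 + 10 = 39
σ = (1, 2, 3, 0): (-5) + 30 + 2 + 17 = 44
σ = (1, 3, 0, 2): (-5) + 10 + 4 + 28 = 37
σ = (1, 3, 2, 0): (-5) + 10 + 12 + 17 = 34
σ = (2, 0, 1, 3): 1 + (-3) + (-6) + 10 = 2
σ = (2, 0, 3, 1): 1 + (-3) + 2 + 2 = 2
σ = (2, 1, 0, 3): 1 + 0 + 4 + 10 = 15
σ = (2, 1, 3, 0): 1 + 0 + 2 + 17 = 20
σ = (2, 3, 0, 1): 1 + 10 + 4 + 2 = 17
σ = (2, 3, 1, 0): 1 + 10 + (-6) + 17 = 22
σ = (3, 0, 1, 2): 27 + (-3) + (-6) + 28 = 46
σ = (3, 0, 2, 1): 27 + (-3) + 12 + 2 = 38
σ = (3, 1, 0, 2): 27 + 0 + 4 + 28 = 59
σ = (3, 1, 2, 0): 27 + 0 + 12 + 17 = 56
σ = (3, 2, 0, 1): 27 + 30 + 4 + 2 = 63
σ = (3, 2, 1, 0): 27 + 30 + (-6) + 17 = 68
Optimal value attained by: σ = (2, 0, 1, 3).
Answer: det⊕(M) = 2; verdict: SINGULAR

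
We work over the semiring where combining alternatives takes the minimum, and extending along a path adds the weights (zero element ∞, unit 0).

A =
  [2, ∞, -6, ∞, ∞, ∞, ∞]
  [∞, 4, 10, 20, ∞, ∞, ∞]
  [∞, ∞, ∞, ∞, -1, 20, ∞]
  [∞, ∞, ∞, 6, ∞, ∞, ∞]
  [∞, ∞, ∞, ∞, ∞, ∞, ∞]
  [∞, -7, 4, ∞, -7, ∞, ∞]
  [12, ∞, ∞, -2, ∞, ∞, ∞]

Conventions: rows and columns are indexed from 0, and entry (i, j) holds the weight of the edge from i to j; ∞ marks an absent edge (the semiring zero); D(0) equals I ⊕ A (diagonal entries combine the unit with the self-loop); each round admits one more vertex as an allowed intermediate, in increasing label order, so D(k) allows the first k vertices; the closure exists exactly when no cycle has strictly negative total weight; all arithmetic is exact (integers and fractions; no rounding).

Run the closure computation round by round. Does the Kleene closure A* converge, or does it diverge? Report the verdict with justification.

D(0):
  [0, ∞, -6, ∞, ∞, ∞, ∞]
  [∞, 0, 10, 20, ∞, ∞, ∞]
  [∞, ∞, 0, ∞, -1, 20, ∞]
  [∞, ∞, ∞, 0, ∞, ∞, ∞]
  [∞, ∞, ∞, ∞, 0, ∞, ∞]
  [∞, -7, 4, ∞, -7, 0, ∞]
  [12, ∞, ∞, -2, ∞, ∞, 0]
D(1):
  [0, ∞, -6, ∞, ∞, ∞, ∞]
  [∞, 0, 10, 20, ∞, ∞, ∞]
  [∞, ∞, 0, ∞, -1, 20, ∞]
  [∞, ∞, ∞, 0, ∞, ∞, ∞]
  [∞, ∞, ∞, ∞, 0, ∞, ∞]
  [∞, -7, 4, ∞, -7, 0, ∞]
  [12, ∞, 6, -2, ∞, ∞, 0]
D(2):
  [0, ∞, -6, ∞, ∞, ∞, ∞]
  [∞, 0, 10, 20, ∞, ∞, ∞]
  [∞, ∞, 0, ∞, -1, 20, ∞]
  [∞, ∞, ∞, 0, ∞, ∞, ∞]
  [∞, ∞, ∞, ∞, 0, ∞, ∞]
  [∞, -7, 3, 13, -7, 0, ∞]
  [12, ∞, 6, -2, ∞, ∞, 0]
D(3):
  [0, ∞, -6, ∞, -7, 14, ∞]
  [∞, 0, 10, 20, 9, 30, ∞]
  [∞, ∞, 0, ∞, -1, 20, ∞]
  [∞, ∞, ∞, 0, ∞, ∞, ∞]
  [∞, ∞, ∞, ∞, 0, ∞, ∞]
  [∞, -7, 3, 13, -7, 0, ∞]
  [12, ∞, 6, -2, 5, 26, 0]
D(4):
  [0, ∞, -6, ∞, -7, 14, ∞]
  [∞, 0, 10, 20, 9, 30, ∞]
  [∞, ∞, 0, ∞, -1, 20, ∞]
  [∞, ∞, ∞, 0, ∞, ∞, ∞]
  [∞, ∞, ∞, ∞, 0, ∞, ∞]
  [∞, -7, 3, 13, -7, 0, ∞]
  [12, ∞, 6, -2, 5, 26, 0]
D(5):
  [0, ∞, -6, ∞, -7, 14, ∞]
  [∞, 0, 10, 20, 9, 30, ∞]
  [∞, ∞, 0, ∞, -1, 20, ∞]
  [∞, ∞, ∞, 0, ∞, ∞, ∞]
  [∞, ∞, ∞, ∞, 0, ∞, ∞]
  [∞, -7, 3, 13, -7, 0, ∞]
  [12, ∞, 6, -2, 5, 26, 0]
D(6):
  [0, 7, -6, 27, -7, 14, ∞]
  [∞, 0, 10, 20, 9, 30, ∞]
  [∞, 13, 0, 33, -1, 20, ∞]
  [∞, ∞, ∞, 0, ∞, ∞, ∞]
  [∞, ∞, ∞, ∞, 0, ∞, ∞]
  [∞, -7, 3, 13, -7, 0, ∞]
  [12, 19, 6, -2, 5, 26, 0]
D(7):
  [0, 7, -6, 27, -7, 14, ∞]
  [∞, 0, 10, 20, 9, 30, ∞]
  [∞, 13, 0, 33, -1, 20, ∞]
  [∞, ∞, ∞, 0, ∞, ∞, ∞]
  [∞, ∞, ∞, ∞, 0, ∞, ∞]
  [∞, -7, 3, 13, -7, 0, ∞]
  [12, 19, 6, -2, 5, 26, 0]
Key observation: every diagonal entry stays at the unit through all rounds, so no improving cycle exists.
Answer: CONVERGES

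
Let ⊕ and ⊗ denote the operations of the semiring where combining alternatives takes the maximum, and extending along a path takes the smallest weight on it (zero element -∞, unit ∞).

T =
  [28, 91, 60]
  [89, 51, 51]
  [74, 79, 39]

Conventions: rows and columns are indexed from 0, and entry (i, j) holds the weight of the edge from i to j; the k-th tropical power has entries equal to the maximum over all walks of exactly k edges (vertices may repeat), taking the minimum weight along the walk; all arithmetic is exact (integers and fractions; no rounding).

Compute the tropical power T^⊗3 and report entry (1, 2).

T^⊗2:
  [89, 60, 51]
  [51, 89, 60]
  [79, 74, 60]
T^⊗3:
  [60, 89, 60]
  [89, 60, 51]
  [74, 79, 60]
Key observation: the optimum is the walk 1->0->1->2, with weight 89 min 91 min 51 = 51.
Optimal value attained by: walk 1->0->1->2.
Answer: (T^⊗3)[1][2] = 51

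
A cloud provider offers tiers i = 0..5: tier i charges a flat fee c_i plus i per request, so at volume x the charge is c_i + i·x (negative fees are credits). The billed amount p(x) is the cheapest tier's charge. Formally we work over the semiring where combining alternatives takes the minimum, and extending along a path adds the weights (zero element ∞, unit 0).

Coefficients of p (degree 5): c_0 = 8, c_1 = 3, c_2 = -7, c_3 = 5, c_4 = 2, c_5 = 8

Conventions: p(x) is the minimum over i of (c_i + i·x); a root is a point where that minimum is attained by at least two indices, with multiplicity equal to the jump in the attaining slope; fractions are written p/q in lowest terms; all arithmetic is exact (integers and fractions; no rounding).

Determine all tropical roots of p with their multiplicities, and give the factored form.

hull edge (i=0, c=8) to (i=2, c=-7): slope -15/2, span 2
hull edge (i=2, c=-7) to (i=4, c=2): slope 9/2, span 2
hull edge (i=4, c=2) to (i=5, c=8): slope 6, span 1
Factored form: p(x) = 8 ⊗ (x ⊕ (-6)) ⊗ (x ⊕ (-9/2)) ⊗ (x ⊕ (-9/2)) ⊗ (x ⊕ 15/2) ⊗ (x ⊕ 15/2)
Answer: roots = -6 (mult 1), -9/2 (mult 2), 15/2 (mult 2)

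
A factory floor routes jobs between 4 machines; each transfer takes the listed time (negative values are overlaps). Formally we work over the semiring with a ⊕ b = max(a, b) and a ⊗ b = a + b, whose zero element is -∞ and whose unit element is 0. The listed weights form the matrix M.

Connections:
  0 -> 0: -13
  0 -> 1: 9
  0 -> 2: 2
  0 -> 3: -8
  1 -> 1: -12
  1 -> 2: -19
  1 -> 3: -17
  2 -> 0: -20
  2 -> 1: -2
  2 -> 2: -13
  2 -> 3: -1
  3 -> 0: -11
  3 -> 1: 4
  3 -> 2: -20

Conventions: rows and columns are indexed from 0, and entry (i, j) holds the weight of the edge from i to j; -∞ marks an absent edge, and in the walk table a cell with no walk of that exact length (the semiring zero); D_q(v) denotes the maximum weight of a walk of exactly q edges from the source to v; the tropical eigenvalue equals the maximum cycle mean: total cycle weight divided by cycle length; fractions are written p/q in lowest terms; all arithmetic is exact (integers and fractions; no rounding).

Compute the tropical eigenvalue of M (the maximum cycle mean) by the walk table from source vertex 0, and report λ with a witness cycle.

q=0: [0, -∞, -∞, -∞]
q=1: [-13, 9, 2, -8]
q=2: [-18, 0, -10, 1]
q=3: [-10, 5, -16, -11]
q=4: [-22, -1, -8, -12]
Optimal cycle mean attained by: cycle 0->2->3->0, total 2 + (-1) + (-11), length 3.
Answer: λ = -10/3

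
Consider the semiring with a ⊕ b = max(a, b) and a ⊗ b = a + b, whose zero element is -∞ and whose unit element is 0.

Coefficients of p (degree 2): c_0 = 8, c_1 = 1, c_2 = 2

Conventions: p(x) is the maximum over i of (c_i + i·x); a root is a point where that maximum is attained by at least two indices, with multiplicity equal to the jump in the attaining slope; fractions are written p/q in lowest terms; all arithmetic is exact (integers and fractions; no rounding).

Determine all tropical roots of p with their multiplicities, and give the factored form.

hull edge (i=0, c=8) to (i=2, c=2): slope -3, span 2
Factored form: p(x) = 2 ⊗ (x ⊕ 3) ⊗ (x ⊕ 3)
Answer: roots = 3 (mult 2)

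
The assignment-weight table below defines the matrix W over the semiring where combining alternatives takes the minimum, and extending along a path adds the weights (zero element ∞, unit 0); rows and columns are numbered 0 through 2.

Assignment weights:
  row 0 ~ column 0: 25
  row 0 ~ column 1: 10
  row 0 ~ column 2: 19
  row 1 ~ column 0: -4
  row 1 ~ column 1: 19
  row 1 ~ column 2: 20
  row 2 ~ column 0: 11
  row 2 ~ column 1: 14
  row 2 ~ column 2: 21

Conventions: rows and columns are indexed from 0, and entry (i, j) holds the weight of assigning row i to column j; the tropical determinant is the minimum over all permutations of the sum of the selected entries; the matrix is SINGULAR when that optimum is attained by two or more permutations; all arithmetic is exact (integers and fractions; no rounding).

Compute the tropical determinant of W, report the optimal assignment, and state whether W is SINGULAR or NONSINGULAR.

σ = (0, 1, 2): 25 + 19 + 21 = 65
σ = (0, 2, 1): 25 + 20 + 14 = 59
σ = (1, 0, 2): 10 + (-4) + 21 = 27
σ = (1, 2, 0): 10 + 20 + 11 = 41
σ = (2, 0, 1): 19 + (-4) + 14 = 29
σ = (2, 1, 0): 19 + 19 + 11 = 49
Optimal value attained by: σ = (1, 0, 2).
Answer: det⊕(W) = 27; verdict: NONSINGULAR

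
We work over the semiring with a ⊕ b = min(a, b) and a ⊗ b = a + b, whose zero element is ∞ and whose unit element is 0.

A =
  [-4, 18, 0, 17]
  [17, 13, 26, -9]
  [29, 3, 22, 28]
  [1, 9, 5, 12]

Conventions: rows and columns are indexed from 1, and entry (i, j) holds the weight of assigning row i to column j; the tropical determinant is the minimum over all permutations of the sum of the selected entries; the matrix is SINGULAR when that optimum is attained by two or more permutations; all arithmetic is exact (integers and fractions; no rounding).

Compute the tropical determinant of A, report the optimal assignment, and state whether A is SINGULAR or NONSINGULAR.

σ = (1, 2, 3, 4): (-4) + 13 + 22 + 12 = 43
σ = (1, 2, 4, 3): (-4) + 13 + 28 + 5 = 42
σ = (1, 3, 2, 4): (-4) + 26 + 3 + 12 = 37
σ = (1, 3, 4, 2): (-4) + 26 + 28 + 9 = 59
σ = (1, 4, 2, 3): (-4) + (-9) + 3 + 5 = -5
σ = (1, 4, 3, 2): (-4) + (-9) + 22 + 9 = 18
σ = (2, 1, 3, 4): 18 + 17 + 22 + 12 = 69
σ = (2, 1, 4, 3): 18 + 17 + 28 + 5 = 68
σ = (2, 3, 1, 4): 18 + 26 + 29 + 12 = 85
σ = (2, 3, 4, 1): 18 + 26 + 28 + 1 = 73
σ = (2, 4, 1, 3): 18 + (-9) + 29 + 5 = 43
σ = (2, 4, 3, 1): 18 + (-9) + 22 + 1 = 32
σ = (3, 1, 2, 4): 0 + 17 + 3 + 12 = 32
σ = (3, 1, 4, 2): 0 + 17 + 28 + 9 = 54
σ = (3, 2, 1, 4): 0 + 13 + 29 + 12 = 54
σ = (3, 2, 4, 1): 0 + 13 + 28 + 1 = 42
σ = (3, 4, 1, 2): 0 + (-9) + 29 + 9 = 29
σ = (3, 4, 2, 1): 0 + (-9) + 3 + 1 = -5
σ = (4, 1, 2, 3): 17 + 17 + 3 + 5 = 42
σ = (4, 1, 3, 2): 17 + 17 + 22 + 9 = 65
σ = (4, 2, 1, 3): 17 + 13 + 29 + 5 = 64
σ = (4, 2, 3, 1): 17 + 13 + 22 + 1 = 53
σ = (4, 3, 1, 2): 17 + 26 + 29 + 9 = 81
σ = (4, 3, 2, 1): 17 + 26 + 3 + 1 = 47
Optimal value attained by: σ = (1, 4, 2, 3).
Answer: det⊕(A) = -5; verdict: SINGULAR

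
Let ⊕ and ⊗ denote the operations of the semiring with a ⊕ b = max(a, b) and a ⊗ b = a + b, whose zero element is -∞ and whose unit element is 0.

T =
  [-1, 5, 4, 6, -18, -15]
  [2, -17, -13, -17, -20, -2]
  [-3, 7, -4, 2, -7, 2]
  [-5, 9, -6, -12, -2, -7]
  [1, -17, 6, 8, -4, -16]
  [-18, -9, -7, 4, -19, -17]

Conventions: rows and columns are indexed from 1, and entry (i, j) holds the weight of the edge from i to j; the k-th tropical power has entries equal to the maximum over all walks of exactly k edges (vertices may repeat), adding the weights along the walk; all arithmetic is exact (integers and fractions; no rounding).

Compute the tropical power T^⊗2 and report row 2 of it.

T^⊗2:
  [7, 15, 3, 6, 4, 6]
  [1, 7, 6, 8, -16, -11]
  [9, 11, 1, 6, 0, 5]
  [11, 1, 4, 6, -6, 7]
  [3, 17, 5, 8, 6, 8]
  [-1, 13, -2, -5, 2, -3]
Answer: row 2 of T^⊗2 = [1, 7, 6, 8, -16, -11]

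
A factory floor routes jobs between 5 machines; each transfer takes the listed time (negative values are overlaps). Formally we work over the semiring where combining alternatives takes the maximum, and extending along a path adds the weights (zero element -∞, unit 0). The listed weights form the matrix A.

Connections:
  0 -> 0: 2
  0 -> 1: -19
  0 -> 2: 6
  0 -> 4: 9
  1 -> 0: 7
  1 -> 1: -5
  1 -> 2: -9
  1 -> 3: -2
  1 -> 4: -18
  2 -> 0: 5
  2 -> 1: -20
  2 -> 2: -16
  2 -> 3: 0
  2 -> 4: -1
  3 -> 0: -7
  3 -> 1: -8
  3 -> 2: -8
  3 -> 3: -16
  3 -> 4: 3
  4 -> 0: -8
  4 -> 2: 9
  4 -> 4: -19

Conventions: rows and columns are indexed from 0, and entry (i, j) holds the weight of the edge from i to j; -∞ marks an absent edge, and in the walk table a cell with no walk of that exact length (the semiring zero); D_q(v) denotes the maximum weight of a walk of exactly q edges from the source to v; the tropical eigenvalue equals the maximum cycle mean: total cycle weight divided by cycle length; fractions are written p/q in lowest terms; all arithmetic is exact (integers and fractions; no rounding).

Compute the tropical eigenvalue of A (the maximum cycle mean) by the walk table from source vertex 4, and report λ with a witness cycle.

q=0: [-∞, -∞, -∞, -∞, 0]
q=1: [-8, -∞, 9, -∞, -19]
q=2: [14, -11, -2, 9, 8]
q=3: [16, 1, 20, -2, 23]
q=4: [25, 0, 32, 20, 25]
q=5: [37, 12, 34, 32, 34]
Optimal cycle mean attained by: cycle 0->4->2->0, total 9 + 9 + 5, length 3.
Answer: λ = 23/3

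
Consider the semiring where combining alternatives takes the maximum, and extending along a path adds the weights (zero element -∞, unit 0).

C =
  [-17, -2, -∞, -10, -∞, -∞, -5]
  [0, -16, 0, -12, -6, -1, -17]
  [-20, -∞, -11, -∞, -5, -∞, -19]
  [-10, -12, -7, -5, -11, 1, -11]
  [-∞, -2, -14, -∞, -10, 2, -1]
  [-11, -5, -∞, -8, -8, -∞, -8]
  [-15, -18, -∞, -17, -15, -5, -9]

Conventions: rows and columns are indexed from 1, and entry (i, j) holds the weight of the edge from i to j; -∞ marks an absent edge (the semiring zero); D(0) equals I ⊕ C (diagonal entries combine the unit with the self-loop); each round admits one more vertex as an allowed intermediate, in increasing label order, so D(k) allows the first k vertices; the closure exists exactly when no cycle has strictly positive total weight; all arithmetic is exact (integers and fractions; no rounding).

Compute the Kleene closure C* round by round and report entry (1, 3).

D(0):
  [0, -2, -∞, -10, -∞, -∞, -5]
  [0, 0, 0, -12, -6, -1, -17]
  [-20, -∞, 0, -∞, -5, -∞, -19]
  [-10, -12, -7, 0, -11, 1, -11]
  [-∞, -2, -14, -∞, 0, 2, -1]
  [-11, -5, -∞, -8, -8, 0, -8]
  [-15, -18, -∞, -17, -15, -5, 0]
D(1):
  [0, -2, -∞, -10, -∞, -∞, -5]
  [0, 0, 0, -10, -6, -1, -5]
  [-20, -22, 0, -30, -5, -∞, -19]
  [-10, -12, -7, 0, -11, 1, -11]
  [-∞, -2, -14, -∞, 0, 2, -1]
  [-11, -5, -∞, -8, -8, 0, -8]
  [-15, -17, -∞, -17, -15, -5, 0]
D(2):
  [0, -2, -2, -10, -8, -3, -5]
  [0, 0, 0, -10, -6, -1, -5]
  [-20, -22, 0, -30, -5, -23, -19]
  [-10, -12, -7, 0, -11, 1, -11]
  [-2, -2, -2, -12, 0, 2, -1]
  [-5, -5, -5, -8, -8, 0, -8]
  [-15, -17, -17, -17, -15, -5, 0]
D(3):
  [0, -2, -2, -10, -7, -3, -5]
  [0, 0, 0, -10, -5, -1, -5]
  [-20, -22, 0, -30, -5, -23, -19]
  [-10, -12, -7, 0, -11, 1, -11]
  [-2, -2, -2, -12, 0, 2, -1]
  [-5, -5, -5, -8, -8, 0, -8]
  [-15, -17, -17, -17, -15, -5, 0]
D(4):
  [0, -2, -2, -10, -7, -3, -5]
  [0, 0, 0, -10, -5, -1, -5]
  [-20, -22, 0, -30, -5, -23, -19]
  [-10, -12, -7, 0, -11, 1, -11]
  [-2, -2, -2, -12, 0, 2, -1]
  [-5, -5, -5, -8, -8, 0, -8]
  [-15, -17, -17, -17, -15, -5, 0]
D(5):
  [0, -2, -2, -10, -7, -3, -5]
  [0, 0, 0, -10, -5, -1, -5]
  [-7, -7, 0, -17, -5, -3, -6]
  [-10, -12, -7, 0, -11, 1, -11]
  [-2, -2, -2, -12, 0, 2, -1]
  [-5, -5, -5, -8, -8, 0, -8]
  [-15, -17, -17, -17, -15, -5, 0]
D(6):
  [0, -2, -2, -10, -7, -3, -5]
  [0, 0, 0, -9, -5, -1, -5]
  [-7, -7, 0, -11, -5, -3, -6]
  [-4, -4, -4, 0, -7, 1, -7]
  [-2, -2, -2, -6, 0, 2, -1]
  [-5, -5, -5, -8, -8, 0, -8]
  [-10, -10, -10, -13, -13, -5, 0]
D(7):
  [0, -2, -2, -10, -7, -3, -5]
  [0, 0, 0, -9, -5, -1, -5]
  [-7, -7, 0, -11, -5, -3, -6]
  [-4, -4, -4, 0, -7, 1, -7]
  [-2, -2, -2, -6, 0, 2, -1]
  [-5, -5, -5, -8, -8, 0, -8]
  [-10, -10, -10, -13, -13, -5, 0]
Answer: C*[1][3] = -2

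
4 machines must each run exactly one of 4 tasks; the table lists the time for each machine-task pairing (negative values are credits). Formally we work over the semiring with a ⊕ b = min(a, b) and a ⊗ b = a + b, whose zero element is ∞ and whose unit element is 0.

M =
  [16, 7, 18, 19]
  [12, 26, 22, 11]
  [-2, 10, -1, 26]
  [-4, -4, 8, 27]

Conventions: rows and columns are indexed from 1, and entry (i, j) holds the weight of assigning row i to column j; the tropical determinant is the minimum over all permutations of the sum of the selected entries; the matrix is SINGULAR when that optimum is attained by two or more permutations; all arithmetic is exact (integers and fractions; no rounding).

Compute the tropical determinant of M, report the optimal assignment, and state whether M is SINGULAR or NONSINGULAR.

σ = (1, 2, 3, 4): 16 + 26 + (-1) + 27 = 68
σ = (1, 2, 4, 3): 16 + 26 + 26 + 8 = 76
σ = (1, 3, 2, 4): 16 + 22 + 10 + 27 = 75
σ = (1, 3, 4, 2): 16 + 22 + 26 + (-4) = 60
σ = (1, 4, 2, 3): 16 + 11 + 10 + 8 = 45
σ = (1, 4, 3, 2): 16 + 11 + (-1) + (-4) = 22
σ = (2, 1, 3, 4): 7 + 12 + (-1) + 27 = 45
σ = (2, 1, 4, 3): 7 + 12 + 26 + 8 = 53
σ = (2, 3, 1, 4): 7 + 22 + (-2) + 27 = 54
σ = (2, 3, 4, 1): 7 + 22 + 26 + (-4) = 51
σ = (2, 4, 1, 3): 7 + 11 + (-2) + 8 = 24
σ = (2, 4, 3, 1): 7 + 11 + (-1) + (-4) = 13
σ = (3, 1, 2, 4): 18 + 12 + 10 + 27 = 67
σ = (3, 1, 4, 2): 18 + 12 + 26 + (-4) = 52
σ = (3, 2, 1, 4): 18 + 26 + (-2) + 27 = 69
σ = (3, 2, 4, 1): 18 + 26 + 26 + (-4) = 66
σ = (3, 4, 1, 2): 18 + 11 + (-2) + (-4) = 23
σ = (3, 4, 2, 1): 18 + 11 + 10 + (-4) = 35
σ = (4, 1, 2, 3): 19 + 12 + 10 + 8 = 49
σ = (4, 1, 3, 2): 19 + 12 + (-1) + (-4) = 26
σ = (4, 2, 1, 3): 19 + 26 + (-2) + 8 = 51
σ = (4, 2, 3, 1): 19 + 26 + (-1) + (-4) = 40
σ = (4, 3, 1, 2): 19 + 22 + (-2) + (-4) = 35
σ = (4, 3, 2, 1): 19 + 22 + 10 + (-4) = 47
Optimal value attained by: σ = (2, 4, 3, 1).
Answer: det⊕(M) = 13; verdict: NONSINGULAR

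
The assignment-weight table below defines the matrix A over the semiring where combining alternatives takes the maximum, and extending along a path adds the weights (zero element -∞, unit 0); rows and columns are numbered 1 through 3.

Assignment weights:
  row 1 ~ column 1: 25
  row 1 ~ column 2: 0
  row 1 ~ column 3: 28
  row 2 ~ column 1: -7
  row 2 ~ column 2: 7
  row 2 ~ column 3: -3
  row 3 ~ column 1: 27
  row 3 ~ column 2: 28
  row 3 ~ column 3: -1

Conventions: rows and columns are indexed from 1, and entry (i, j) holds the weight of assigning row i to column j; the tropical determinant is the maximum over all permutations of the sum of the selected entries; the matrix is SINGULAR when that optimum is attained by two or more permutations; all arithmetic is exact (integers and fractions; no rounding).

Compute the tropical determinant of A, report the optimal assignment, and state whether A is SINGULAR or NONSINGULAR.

σ = (1, 2, 3): 25 + 7 + (-1) = 31
σ = (1, 3, 2): 25 + (-3) + 28 = 50
σ = (2, 1, 3): 0 + (-7) + (-1) = -8
σ = (2, 3, 1): 0 + (-3) + 27 = 24
σ = (3, 1, 2): 28 + (-7) + 28 = 49
σ = (3, 2, 1): 28 + 7 + 27 = 62
Optimal value attained by: σ = (3, 2, 1).
Answer: det⊕(A) = 62; verdict: NONSINGULAR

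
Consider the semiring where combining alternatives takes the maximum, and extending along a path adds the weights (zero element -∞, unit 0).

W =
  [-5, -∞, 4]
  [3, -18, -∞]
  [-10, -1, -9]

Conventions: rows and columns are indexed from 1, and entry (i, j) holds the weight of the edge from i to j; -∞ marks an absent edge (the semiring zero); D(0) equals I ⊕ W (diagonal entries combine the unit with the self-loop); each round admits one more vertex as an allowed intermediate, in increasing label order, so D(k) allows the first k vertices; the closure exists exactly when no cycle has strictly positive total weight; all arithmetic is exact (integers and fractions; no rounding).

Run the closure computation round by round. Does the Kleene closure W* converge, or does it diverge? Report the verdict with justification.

D(0):
  [0, -∞, 4]
  [3, 0, -∞]
  [-10, -1, 0]
D(1):
  [0, -∞, 4]
  [3, 0, 7]
  [-10, -1, 0]
Detection: at round 2, diagonal entry (3, 3) turns strictly positive.
Key observation: the cycle 3->2->1->3 has total weight (-1) + 3 + 4, which is strictly positive.
Answer: DIVERGES — positive cycle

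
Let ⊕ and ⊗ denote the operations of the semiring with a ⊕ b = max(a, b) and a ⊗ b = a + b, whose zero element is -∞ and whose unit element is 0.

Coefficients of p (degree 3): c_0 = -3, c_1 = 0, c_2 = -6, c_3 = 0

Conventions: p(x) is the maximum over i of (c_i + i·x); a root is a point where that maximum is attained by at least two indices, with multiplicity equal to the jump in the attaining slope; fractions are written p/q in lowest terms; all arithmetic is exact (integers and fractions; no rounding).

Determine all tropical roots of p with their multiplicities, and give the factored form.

hull edge (i=0, c=-3) to (i=1, c=0): slope 3, span 1
hull edge (i=1, c=0) to (i=3, c=0): slope 0, span 2
Factored form: p(x) = 0 ⊗ (x ⊕ (-3)) ⊗ (x ⊕ 0) ⊗ (x ⊕ 0)
Answer: roots = -3 (mult 1), 0 (mult 2)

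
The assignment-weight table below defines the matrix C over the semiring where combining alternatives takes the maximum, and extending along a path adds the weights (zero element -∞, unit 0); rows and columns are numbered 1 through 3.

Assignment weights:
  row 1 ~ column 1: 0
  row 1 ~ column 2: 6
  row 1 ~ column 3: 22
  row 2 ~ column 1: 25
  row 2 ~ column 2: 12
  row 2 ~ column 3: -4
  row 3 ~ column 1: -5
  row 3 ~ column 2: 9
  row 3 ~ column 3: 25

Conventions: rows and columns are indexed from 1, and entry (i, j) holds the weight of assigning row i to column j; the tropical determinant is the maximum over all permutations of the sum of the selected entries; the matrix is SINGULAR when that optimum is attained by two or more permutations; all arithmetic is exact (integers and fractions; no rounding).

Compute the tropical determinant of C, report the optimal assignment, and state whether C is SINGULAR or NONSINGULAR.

σ = (1, 2, 3): 0 + 12 + 25 = 37
σ = (1, 3, 2): 0 + (-4) + 9 = 5
σ = (2, 1, 3): 6 + 25 + 25 = 56
σ = (2, 3, 1): 6 + (-4) + (-5) = -3
σ = (3, 1, 2): 22 + 25 + 9 = 56
σ = (3, 2, 1): 22 + 12 + (-5) = 29
Optimal value attained by: σ = (2, 1, 3).
Answer: det⊕(C) = 56; verdict: SINGULAR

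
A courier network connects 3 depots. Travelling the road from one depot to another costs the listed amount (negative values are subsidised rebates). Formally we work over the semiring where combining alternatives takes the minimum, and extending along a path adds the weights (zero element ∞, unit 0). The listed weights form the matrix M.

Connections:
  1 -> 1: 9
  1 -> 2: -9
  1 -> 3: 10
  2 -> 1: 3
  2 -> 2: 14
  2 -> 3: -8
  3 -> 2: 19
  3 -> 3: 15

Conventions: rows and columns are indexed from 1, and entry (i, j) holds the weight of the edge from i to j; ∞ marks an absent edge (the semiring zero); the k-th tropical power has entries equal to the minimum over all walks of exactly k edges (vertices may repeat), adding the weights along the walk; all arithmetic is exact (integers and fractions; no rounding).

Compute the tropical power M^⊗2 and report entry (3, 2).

M^⊗2:
  [-6, 0, -17]
  [12, -6, 6]
  [22, 33, 11]
Key observation: the optimum is the walk 3->2->2, with weight 19 + 14 = 33.
Optimal value attained by: walk 3->2->2.
Answer: (M^⊗2)[3][2] = 33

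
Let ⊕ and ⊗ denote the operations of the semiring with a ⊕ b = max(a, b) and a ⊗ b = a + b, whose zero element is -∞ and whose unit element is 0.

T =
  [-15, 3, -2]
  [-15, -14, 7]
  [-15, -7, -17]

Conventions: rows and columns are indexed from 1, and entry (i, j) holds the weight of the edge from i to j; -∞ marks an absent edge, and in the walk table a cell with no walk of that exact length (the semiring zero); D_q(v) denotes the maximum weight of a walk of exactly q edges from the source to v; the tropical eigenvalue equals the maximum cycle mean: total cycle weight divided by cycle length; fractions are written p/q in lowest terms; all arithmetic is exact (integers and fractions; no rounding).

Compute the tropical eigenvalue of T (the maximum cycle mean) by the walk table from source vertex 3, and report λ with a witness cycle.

q=0: [-∞, -∞, 0]
q=1: [-15, -7, -17]
q=2: [-22, -12, 0]
q=3: [-15, -7, -5]
Optimal cycle mean attained by: cycle 2->3->2, total 7 + (-7), length 2.
Answer: λ = 0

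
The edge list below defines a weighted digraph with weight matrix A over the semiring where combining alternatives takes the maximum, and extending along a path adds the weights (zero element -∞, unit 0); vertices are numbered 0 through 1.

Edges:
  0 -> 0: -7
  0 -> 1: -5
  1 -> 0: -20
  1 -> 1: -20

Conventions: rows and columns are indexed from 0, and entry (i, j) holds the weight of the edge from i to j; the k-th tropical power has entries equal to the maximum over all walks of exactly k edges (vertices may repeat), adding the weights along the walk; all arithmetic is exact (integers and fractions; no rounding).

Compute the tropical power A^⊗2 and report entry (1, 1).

A^⊗2:
  [-14, -12]
  [-27, -25]
Key observation: the optimum is the walk 1->0->1, with weight (-20) + (-5) = -25.
Optimal value attained by: walk 1->0->1.
Answer: (A^⊗2)[1][1] = -25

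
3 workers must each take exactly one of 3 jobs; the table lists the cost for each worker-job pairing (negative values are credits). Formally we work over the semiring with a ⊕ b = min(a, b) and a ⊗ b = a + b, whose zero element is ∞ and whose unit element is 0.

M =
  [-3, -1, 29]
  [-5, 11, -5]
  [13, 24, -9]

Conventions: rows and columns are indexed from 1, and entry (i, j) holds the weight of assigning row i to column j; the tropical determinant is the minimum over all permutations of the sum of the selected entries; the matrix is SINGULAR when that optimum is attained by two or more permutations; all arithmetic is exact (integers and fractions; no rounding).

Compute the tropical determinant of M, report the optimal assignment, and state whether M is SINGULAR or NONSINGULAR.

σ = (1, 2, 3): (-3) + 11 + (-9) = -1
σ = (1, 3, 2): (-3) + (-5) + 24 = 16
σ = (2, 1, 3): (-1) + (-5) + (-9) = -15
σ = (2, 3, 1): (-1) + (-5) + 13 = 7
σ = (3, 1, 2): 29 + (-5) + 24 = 48
σ = (3, 2, 1): 29 + 11 + 13 = 53
Optimal value attained by: σ = (2, 1, 3).
Answer: det⊕(M) = -15; verdict: NONSINGULAR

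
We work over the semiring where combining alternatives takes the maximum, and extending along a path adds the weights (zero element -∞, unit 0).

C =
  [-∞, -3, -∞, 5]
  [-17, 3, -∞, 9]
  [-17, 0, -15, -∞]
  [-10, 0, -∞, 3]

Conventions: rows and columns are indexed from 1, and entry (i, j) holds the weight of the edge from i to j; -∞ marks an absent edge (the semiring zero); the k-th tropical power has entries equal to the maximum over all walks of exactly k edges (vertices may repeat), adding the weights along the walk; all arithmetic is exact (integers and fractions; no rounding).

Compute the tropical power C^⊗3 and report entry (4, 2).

C^⊗2:
  [-5, 5, -∞, 8]
  [-1, 9, -∞, 12]
  [-17, 3, -30, 9]
  [-7, 3, -∞, 9]
C^⊗3:
  [-2, 8, -∞, 14]
  [2, 12, -∞, 18]
  [-1, 9, -45, 12]
  [-1, 9, -∞, 12]
Key observation: the optimum is the walk 4->2->4->2, with weight 0 + 9 + 0 = 9.
Optimal value attained by: walk 4->2->4->2.
Answer: (C^⊗3)[4][2] = 9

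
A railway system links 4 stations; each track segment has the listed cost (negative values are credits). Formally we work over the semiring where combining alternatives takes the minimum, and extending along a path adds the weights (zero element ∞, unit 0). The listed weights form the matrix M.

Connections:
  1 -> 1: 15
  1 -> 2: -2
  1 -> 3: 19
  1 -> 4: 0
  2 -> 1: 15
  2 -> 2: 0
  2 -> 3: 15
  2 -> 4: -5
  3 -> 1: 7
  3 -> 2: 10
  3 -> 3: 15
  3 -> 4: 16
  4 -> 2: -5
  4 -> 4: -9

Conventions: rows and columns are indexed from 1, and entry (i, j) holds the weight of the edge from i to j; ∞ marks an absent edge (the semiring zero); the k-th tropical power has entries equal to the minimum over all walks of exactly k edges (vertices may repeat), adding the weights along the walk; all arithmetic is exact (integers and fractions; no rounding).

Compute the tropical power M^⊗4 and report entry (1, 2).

M^⊗2:
  [13, -5, 13, -9]
  [15, -10, 15, -14]
  [22, 5, 25, 5]
  [10, -14, 10, -18]
M^⊗3:
  [10, -14, 10, -18]
  [5, -19, 5, -23]
  [20, 0, 20, -4]
  [1, -23, 1, -27]
M^⊗4:
  [1, -23, 1, -27]
  [-4, -28, -4, -32]
  [15, -9, 15, -13]
  [-8, -32, -8, -36]
Key observation: the optimum is the walk 1->4->4->4->2, with weight 0 + (-9) + (-9) + (-5) = -23.
Optimal value attained by: walk 1->4->4->4->2.
Answer: (M^⊗4)[1][2] = -23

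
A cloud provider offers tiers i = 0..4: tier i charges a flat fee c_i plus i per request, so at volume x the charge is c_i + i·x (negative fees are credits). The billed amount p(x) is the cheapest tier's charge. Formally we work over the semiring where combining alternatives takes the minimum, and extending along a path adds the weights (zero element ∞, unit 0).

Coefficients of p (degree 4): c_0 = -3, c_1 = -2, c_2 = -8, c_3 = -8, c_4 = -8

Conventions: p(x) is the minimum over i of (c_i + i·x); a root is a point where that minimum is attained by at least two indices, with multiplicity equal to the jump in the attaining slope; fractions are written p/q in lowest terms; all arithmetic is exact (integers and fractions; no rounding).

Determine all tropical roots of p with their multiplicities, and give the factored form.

hull edge (i=0, c=-3) to (i=2, c=-8): slope -5/2, span 2
hull edge (i=2, c=-8) to (i=4, c=-8): slope 0, span 2
Factored form: p(x) = -8 ⊗ (x ⊕ 0) ⊗ (x ⊕ 0) ⊗ (x ⊕ 5/2) ⊗ (x ⊕ 5/2)
Answer: roots = 0 (mult 2), 5/2 (mult 2)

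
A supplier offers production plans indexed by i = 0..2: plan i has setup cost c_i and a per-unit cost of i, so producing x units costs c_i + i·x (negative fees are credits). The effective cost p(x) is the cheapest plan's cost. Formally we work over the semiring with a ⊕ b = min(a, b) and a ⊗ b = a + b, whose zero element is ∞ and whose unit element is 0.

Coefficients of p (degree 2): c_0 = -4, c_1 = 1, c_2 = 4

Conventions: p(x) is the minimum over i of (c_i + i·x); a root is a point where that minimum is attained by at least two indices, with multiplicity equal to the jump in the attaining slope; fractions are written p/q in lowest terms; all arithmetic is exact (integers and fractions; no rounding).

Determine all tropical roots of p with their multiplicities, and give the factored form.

hull edge (i=0, c=-4) to (i=2, c=4): slope 4, span 2
Factored form: p(x) = 4 ⊗ (x ⊕ (-4)) ⊗ (x ⊕ (-4))
Answer: roots = -4 (mult 2)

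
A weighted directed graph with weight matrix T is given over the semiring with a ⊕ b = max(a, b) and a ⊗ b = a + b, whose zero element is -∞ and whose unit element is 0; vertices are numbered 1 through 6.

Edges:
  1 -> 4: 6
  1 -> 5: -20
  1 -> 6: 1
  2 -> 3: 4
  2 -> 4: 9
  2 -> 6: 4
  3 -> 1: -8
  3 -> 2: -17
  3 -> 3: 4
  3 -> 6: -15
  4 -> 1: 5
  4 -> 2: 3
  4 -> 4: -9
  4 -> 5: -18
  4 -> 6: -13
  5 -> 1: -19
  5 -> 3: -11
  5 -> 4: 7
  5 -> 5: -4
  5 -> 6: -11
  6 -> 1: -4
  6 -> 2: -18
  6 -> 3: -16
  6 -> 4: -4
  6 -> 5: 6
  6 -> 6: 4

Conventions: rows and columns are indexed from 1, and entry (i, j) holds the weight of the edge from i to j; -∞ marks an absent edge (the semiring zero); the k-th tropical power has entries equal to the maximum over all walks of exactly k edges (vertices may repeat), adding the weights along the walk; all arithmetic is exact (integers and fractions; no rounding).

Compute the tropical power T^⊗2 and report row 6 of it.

T^⊗2:
  [11, 9, -15, -3, 7, 5]
  [14, 12, 8, 0, 10, 8]
  [-4, -13, 8, -2, -9, -7]
  [-4, -6, 7, 12, -7, 7]
  [12, 10, -7, 3, -5, -6]
  [1, -1, -5, 13, 10, 8]
Answer: row 6 of T^⊗2 = [1, -1, -5, 13, 10, 8]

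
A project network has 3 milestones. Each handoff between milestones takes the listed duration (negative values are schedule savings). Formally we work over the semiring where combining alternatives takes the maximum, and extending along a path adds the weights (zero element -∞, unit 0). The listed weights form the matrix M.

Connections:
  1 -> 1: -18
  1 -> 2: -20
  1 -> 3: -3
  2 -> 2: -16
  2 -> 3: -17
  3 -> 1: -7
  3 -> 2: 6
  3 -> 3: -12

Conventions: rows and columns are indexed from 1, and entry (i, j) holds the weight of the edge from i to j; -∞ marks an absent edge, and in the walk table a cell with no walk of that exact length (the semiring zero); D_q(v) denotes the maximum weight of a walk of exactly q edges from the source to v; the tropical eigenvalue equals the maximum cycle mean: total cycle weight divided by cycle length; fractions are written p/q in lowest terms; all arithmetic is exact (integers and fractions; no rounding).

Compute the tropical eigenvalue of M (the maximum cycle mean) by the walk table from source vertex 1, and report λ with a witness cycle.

q=0: [0, -∞, -∞]
q=1: [-18, -20, -3]
q=2: [-10, 3, -15]
q=3: [-22, -9, -13]
Optimal cycle mean attained by: cycle 1->3->1, total (-3) + (-7), length 2.
Answer: λ = -5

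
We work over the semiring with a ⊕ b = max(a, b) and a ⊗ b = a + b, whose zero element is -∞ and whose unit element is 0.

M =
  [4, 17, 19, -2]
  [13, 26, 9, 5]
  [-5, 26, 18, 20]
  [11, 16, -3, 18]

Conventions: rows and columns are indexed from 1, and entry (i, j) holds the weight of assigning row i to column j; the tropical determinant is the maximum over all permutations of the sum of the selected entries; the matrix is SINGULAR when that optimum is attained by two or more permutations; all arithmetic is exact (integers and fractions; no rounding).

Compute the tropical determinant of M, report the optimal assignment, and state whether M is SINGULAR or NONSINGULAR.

σ = (1, 2, 3, 4): 4 + 26 + 18 + 18 = 66
σ = (1, 2, 4, 3): 4 + 26 + 20 + (-3) = 47
σ = (1, 3, 2, 4): 4 + 9 + 26 + 18 = 57
σ = (1, 3, 4, 2): 4 + 9 + 20 + 16 = 49
σ = (1, 4, 2, 3): 4 + 5 + 26 + (-3) = 32
σ = (1, 4, 3, 2): 4 + 5 + 18 + 16 = 43
σ = (2, 1, 3, 4): 17 + 13 + 18 + 18 = 66
σ = (2, 1, 4, 3): 17 + 13 + 20 + (-3) = 47
σ = (2, 3, 1, 4): 17 + 9 + (-5) + 18 = 39
σ = (2, 3, 4, 1): 17 + 9 + 20 + 11 = 57
σ = (2, 4, 1, 3): 17 + 5 + (-5) + (-3) = 14
σ = (2, 4, 3, 1): 17 + 5 + 18 + 11 = 51
σ = (3, 1, 2, 4): 19 + 13 + 26 + 18 = 76
σ = (3, 1, 4, 2): 19 + 13 + 20 + 16 = 68
σ = (3, 2, 1, 4): 19 + 26 + (-5) + 18 = 58
σ = (3, 2, 4, 1): 19 + 26 + 20 + 11 = 76
σ = (3, 4, 1, 2): 19 + 5 + (-5) + 16 = 35
σ = (3, 4, 2, 1): 19 + 5 + 26 + 11 = 61
σ = (4, 1, 2, 3): (-2) + 13 + 26 + (-3) = 34
σ = (4, 1, 3, 2): (-2) + 13 + 18 + 16 = 45
σ = (4, 2, 1, 3): (-2) + 26 + (-5) + (-3) = 16
σ = (4, 2, 3, 1): (-2) + 26 + 18 + 11 = 53
σ = (4, 3, 1, 2): (-2) + 9 + (-5) + 16 = 18
σ = (4, 3, 2, 1): (-2) + 9 + 26 + 11 = 44
Optimal value attained by: σ = (3, 1, 2, 4).
Answer: det⊕(M) = 76; verdict: SINGULAR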